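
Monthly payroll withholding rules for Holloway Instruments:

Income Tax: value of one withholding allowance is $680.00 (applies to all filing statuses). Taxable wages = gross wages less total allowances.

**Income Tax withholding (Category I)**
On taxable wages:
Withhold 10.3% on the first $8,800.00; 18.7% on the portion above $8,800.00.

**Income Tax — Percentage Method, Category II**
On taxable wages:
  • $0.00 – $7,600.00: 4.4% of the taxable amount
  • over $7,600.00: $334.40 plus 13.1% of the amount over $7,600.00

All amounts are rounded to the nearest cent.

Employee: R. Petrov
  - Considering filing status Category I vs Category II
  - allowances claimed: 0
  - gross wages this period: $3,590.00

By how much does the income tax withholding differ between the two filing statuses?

Income Tax (Category I): taxable = $3,590.00
  10.3% × $3,590.00 = $369.77
Income Tax (Category II): taxable = $3,590.00
  4.4% × $3,590.00 = $157.96
Difference: |$369.77 − $157.96| = $211.81 (higher under Category I)

$211.81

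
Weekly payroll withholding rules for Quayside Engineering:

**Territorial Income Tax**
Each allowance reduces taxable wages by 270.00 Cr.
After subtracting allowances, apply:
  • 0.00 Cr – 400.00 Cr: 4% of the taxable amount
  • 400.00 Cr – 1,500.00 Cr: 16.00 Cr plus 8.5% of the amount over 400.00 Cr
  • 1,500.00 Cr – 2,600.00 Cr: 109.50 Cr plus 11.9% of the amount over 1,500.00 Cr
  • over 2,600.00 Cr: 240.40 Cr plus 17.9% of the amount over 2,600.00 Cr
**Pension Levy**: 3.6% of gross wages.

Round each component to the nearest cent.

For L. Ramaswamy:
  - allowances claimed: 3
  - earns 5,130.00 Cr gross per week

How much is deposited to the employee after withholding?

4,397.04 Cr

Territorial Income Tax: taxable = 5,130.00 Cr − 3×270.00 Cr = 4,320.00 Cr
  240.40 Cr + 17.9% × (4,320.00 Cr − 2,600.00 Cr) = 240.40 Cr + 17.9% × 1,720.00 Cr = 548.28 Cr
Pension Levy: 3.6% × 5,130.00 Cr = 184.68 Cr
Total withheld: 548.28 Cr + 184.68 Cr = 732.96 Cr
Net pay: 5,130.00 Cr − 732.96 Cr = 4,397.04 Cr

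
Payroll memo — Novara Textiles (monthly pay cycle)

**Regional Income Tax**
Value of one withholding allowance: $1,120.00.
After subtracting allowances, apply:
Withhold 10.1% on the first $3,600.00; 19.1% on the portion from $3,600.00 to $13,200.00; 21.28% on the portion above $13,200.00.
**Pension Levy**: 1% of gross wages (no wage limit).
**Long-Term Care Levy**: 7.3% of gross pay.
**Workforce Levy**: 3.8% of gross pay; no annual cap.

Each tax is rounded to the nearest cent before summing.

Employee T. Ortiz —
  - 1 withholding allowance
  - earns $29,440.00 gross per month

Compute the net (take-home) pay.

Regional Income Tax: taxable = $29,440.00 − 1×$1,120.00 = $28,320.00
  $2,197.20 + 21.28% × ($28,320.00 − $13,200.00) = $2,197.20 + 21.28% × $15,120.00 = $5,414.74
Pension Levy: 1% × $29,440.00 = $294.40
Long-Term Care Levy: 7.3% × $29,440.00 = $2,149.12
Workforce Levy: 3.8% × $29,440.00 = $1,118.72
Total withheld: $5,414.74 + $294.40 + $2,149.12 + $1,118.72 = $8,976.98
Net pay: $29,440.00 − $8,976.98 = $20,463.02

$20,463.02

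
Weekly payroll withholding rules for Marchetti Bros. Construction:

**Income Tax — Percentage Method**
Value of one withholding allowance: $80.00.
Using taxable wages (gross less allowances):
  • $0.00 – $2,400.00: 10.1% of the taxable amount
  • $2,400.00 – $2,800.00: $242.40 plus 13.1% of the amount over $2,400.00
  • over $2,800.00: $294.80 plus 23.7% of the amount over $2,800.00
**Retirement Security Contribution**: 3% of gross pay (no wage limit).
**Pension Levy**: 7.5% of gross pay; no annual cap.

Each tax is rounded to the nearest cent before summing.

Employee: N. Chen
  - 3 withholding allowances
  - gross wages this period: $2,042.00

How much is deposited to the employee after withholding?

$1,645.59

Income Tax: taxable = $2,042.00 − 3×$80.00 = $1,802.00
  10.1% × $1,802.00 = $182.00
Retirement Security Contribution: 3% × $2,042.00 = $61.26
Pension Levy: 7.5% × $2,042.00 = $153.15
Total withheld: $182.00 + $61.26 + $153.15 = $396.41
Net pay: $2,042.00 − $396.41 = $1,645.59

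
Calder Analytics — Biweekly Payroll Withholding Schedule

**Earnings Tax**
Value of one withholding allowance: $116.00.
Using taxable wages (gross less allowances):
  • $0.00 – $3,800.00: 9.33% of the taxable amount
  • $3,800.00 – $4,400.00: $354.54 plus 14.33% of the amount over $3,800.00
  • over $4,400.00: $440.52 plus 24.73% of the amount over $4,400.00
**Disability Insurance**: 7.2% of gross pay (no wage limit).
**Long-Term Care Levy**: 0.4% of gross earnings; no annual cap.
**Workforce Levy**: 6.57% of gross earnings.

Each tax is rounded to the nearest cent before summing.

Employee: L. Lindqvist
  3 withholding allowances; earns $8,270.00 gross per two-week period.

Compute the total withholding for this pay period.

$2,483.37

Earnings Tax: taxable = $8,270.00 − 3×$116.00 = $7,922.00
  $440.52 + 24.73% × ($7,922.00 − $4,400.00) = $440.52 + 24.73% × $3,522.00 = $1,311.51
Disability Insurance: 7.2% × $8,270.00 = $595.44
Long-Term Care Levy: 0.4% × $8,270.00 = $33.08
Workforce Levy: 6.57% × $8,270.00 = $543.34
Total: $1,311.51 + $595.44 + $33.08 + $543.34 = $2,483.37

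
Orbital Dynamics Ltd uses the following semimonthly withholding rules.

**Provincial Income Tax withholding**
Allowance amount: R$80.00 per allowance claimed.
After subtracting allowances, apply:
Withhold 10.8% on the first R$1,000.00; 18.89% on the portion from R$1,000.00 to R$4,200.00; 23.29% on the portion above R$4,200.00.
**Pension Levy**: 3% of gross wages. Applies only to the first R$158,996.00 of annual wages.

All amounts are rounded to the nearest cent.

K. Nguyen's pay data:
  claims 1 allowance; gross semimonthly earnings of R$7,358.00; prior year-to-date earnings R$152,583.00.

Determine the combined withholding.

R$1,621.74

Provincial Income Tax: taxable = R$7,358.00 − 1×R$80.00 = R$7,278.00
  R$712.48 + 23.29% × (R$7,278.00 − R$4,200.00) = R$712.48 + 23.29% × R$3,078.00 = R$1,429.35
Pension Levy: cap R$158,996.00 − YTD R$152,583.00 = R$6,413.00 subject; 3% × R$6,413.00 = R$192.39
Total: R$1,429.35 + R$192.39 = R$1,621.74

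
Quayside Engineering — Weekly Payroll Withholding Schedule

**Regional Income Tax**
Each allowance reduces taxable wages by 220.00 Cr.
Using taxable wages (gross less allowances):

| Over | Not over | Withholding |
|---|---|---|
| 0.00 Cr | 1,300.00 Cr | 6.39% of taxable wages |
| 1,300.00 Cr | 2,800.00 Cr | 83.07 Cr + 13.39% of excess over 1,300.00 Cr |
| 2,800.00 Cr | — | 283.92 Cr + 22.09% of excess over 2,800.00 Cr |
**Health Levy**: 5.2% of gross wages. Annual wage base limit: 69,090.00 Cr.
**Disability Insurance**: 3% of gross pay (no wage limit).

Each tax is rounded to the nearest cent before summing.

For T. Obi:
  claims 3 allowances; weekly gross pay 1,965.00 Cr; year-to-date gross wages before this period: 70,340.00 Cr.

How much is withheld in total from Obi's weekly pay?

142.69 Cr

Regional Income Tax: taxable = 1,965.00 Cr − 3×220.00 Cr = 1,305.00 Cr
  83.07 Cr + 13.39% × (1,305.00 Cr − 1,300.00 Cr) = 83.07 Cr + 13.39% × 5.00 Cr = 83.74 Cr
Health Levy: YTD 70,340.00 Cr ≥ cap 69,090.00 Cr → 0.00 Cr
Disability Insurance: 3% × 1,965.00 Cr = 58.95 Cr
Total: 83.74 Cr + 0.00 Cr + 58.95 Cr = 142.69 Cr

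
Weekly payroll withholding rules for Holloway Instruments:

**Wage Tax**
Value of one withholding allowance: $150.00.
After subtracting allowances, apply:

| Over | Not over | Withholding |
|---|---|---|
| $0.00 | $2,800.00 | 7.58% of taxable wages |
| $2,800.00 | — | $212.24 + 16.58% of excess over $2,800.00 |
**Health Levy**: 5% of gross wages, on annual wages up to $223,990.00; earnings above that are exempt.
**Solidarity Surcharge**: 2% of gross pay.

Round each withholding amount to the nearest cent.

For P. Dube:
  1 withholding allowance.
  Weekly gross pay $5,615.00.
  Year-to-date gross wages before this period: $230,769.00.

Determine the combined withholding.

Wage Tax: taxable = $5,615.00 − 1×$150.00 = $5,465.00
  $212.24 + 16.58% × ($5,465.00 − $2,800.00) = $212.24 + 16.58% × $2,665.00 = $654.10
Health Levy: YTD $230,769.00 ≥ cap $223,990.00 → $0.00
Solidarity Surcharge: 2% × $5,615.00 = $112.30
Total: $654.10 + $0.00 + $112.30 = $766.40

$766.40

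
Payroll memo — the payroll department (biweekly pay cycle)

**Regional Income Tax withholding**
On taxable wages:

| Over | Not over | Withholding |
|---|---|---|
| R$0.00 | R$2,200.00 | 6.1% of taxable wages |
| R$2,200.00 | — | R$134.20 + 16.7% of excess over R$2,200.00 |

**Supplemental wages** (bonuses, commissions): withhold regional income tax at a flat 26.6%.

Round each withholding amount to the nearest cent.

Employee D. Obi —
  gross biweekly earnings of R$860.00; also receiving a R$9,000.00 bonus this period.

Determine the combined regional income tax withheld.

R$2,446.46

Regional Income Tax: taxable = R$860.00
  6.1% × R$860.00 = R$52.46
Supplemental (26.6% flat on bonus): 26.6% × R$9,000.00 = R$2,394.00
Total regional income tax: R$52.46 + R$2,394.00 = R$2,446.46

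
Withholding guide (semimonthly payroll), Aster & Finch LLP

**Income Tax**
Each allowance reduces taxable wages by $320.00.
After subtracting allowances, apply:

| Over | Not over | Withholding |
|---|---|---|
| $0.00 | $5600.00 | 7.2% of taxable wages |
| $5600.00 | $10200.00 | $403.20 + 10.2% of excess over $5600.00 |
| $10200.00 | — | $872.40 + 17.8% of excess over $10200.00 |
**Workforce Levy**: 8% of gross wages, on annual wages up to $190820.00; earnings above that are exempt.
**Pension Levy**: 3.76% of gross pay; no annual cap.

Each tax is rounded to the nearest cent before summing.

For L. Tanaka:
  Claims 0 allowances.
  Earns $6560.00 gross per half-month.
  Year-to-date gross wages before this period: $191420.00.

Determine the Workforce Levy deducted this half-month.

$0.00

Workforce Levy: YTD $191420.00 ≥ cap $190820.00 → $0.00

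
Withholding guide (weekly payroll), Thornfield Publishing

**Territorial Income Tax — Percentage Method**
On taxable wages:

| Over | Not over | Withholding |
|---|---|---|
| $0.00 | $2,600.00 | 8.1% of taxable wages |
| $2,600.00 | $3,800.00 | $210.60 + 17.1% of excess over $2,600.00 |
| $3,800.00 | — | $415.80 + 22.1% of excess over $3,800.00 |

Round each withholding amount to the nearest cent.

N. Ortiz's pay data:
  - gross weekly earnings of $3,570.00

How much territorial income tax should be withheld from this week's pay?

Territorial Income Tax: taxable = $3,570.00
  $210.60 + 17.1% × ($3,570.00 − $2,600.00) = $210.60 + 17.1% × $970.00 = $376.47

$376.47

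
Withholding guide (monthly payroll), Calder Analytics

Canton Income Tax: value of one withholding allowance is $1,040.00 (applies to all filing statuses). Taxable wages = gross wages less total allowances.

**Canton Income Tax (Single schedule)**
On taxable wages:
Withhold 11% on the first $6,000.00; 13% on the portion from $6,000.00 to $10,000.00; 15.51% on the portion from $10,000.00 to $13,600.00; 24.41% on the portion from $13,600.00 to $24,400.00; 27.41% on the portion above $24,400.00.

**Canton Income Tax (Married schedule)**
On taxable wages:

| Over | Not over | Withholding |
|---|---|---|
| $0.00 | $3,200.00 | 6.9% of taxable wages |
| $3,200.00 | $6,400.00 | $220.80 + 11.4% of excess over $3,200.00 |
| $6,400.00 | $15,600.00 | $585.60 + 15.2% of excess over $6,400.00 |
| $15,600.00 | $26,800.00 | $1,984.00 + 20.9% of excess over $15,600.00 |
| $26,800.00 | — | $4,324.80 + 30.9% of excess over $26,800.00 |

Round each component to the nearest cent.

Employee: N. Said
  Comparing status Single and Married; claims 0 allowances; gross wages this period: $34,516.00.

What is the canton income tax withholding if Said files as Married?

Canton Income Tax (Married): taxable = $34,516.00
  $4,324.80 + 30.9% × ($34,516.00 − $26,800.00) = $4,324.80 + 30.9% × $7,716.00 = $6,709.04

$6,709.04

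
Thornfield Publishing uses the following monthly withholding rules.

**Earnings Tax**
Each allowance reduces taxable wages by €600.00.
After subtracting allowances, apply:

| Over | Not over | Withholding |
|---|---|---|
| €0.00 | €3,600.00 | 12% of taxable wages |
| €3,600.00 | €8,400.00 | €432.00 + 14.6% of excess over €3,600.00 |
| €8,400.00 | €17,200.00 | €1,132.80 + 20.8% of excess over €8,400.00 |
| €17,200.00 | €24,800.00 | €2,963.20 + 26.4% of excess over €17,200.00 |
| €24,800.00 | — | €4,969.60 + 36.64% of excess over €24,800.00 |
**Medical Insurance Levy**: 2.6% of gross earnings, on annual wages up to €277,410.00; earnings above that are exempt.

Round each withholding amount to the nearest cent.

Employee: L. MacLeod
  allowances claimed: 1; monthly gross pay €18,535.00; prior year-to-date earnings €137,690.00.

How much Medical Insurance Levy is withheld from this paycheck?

Medical Insurance Levy: 2.6% × €18,535.00 = €481.91

€481.91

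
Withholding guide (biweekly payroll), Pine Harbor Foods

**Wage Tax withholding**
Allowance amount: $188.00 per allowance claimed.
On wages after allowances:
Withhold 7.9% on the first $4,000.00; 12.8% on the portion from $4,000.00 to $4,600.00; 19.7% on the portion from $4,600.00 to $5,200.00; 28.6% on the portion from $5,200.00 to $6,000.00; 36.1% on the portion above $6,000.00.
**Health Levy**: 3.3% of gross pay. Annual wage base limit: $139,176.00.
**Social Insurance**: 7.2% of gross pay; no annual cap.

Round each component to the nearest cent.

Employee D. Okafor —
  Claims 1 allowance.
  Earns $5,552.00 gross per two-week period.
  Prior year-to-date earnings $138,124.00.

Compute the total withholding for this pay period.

$992.36

Wage Tax: taxable = $5,552.00 − 1×$188.00 = $5,364.00
  $511.00 + 28.6% × ($5,364.00 − $5,200.00) = $511.00 + 28.6% × $164.00 = $557.90
Health Levy: cap $139,176.00 − YTD $138,124.00 = $1,052.00 subject; 3.3% × $1,052.00 = $34.72
Social Insurance: 7.2% × $5,552.00 = $399.74
Total: $557.90 + $34.72 + $399.74 = $992.36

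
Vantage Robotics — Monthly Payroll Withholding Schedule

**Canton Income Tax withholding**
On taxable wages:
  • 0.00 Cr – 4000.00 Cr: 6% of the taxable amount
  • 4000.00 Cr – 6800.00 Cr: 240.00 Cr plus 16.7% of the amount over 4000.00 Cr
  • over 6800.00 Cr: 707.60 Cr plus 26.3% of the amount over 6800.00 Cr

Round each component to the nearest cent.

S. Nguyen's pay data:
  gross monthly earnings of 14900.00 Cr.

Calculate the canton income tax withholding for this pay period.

2837.90 Cr

Canton Income Tax: taxable = 14900.00 Cr
  707.60 Cr + 26.3% × (14900.00 Cr − 6800.00 Cr) = 707.60 Cr + 26.3% × 8100.00 Cr = 2837.90 Cr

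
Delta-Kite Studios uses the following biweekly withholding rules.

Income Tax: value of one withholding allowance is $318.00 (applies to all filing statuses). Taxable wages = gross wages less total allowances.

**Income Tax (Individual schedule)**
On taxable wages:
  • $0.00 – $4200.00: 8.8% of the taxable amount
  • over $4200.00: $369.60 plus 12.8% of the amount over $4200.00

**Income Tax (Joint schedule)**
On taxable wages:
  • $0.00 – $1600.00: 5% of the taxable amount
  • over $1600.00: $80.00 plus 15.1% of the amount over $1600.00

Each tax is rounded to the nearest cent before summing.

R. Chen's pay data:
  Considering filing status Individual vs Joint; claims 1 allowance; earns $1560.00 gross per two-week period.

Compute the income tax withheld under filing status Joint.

$62.10

Income Tax (Joint): taxable = $1560.00 − 1×$318.00 = $1242.00
  5% × $1242.00 = $62.10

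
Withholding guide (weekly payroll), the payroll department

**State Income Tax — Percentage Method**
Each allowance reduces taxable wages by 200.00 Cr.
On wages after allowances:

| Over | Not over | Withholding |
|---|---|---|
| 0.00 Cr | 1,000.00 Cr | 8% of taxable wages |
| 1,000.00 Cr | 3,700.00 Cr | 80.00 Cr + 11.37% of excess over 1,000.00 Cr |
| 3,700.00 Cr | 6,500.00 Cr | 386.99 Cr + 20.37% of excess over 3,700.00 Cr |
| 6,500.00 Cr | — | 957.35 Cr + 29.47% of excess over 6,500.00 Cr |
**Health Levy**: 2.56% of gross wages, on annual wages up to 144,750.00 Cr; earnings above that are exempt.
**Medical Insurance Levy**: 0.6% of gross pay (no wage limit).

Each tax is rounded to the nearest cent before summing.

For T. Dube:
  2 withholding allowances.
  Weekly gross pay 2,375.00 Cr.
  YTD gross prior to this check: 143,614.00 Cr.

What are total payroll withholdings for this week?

State Income Tax: taxable = 2,375.00 Cr − 2×200.00 Cr = 1,975.00 Cr
  80.00 Cr + 11.37% × (1,975.00 Cr − 1,000.00 Cr) = 80.00 Cr + 11.37% × 975.00 Cr = 190.86 Cr
Health Levy: cap 144,750.00 Cr − YTD 143,614.00 Cr = 1,136.00 Cr subject; 2.56% × 1,136.00 Cr = 29.08 Cr
Medical Insurance Levy: 0.6% × 2,375.00 Cr = 14.25 Cr
Total: 190.86 Cr + 29.08 Cr + 14.25 Cr = 234.19 Cr

234.19 Cr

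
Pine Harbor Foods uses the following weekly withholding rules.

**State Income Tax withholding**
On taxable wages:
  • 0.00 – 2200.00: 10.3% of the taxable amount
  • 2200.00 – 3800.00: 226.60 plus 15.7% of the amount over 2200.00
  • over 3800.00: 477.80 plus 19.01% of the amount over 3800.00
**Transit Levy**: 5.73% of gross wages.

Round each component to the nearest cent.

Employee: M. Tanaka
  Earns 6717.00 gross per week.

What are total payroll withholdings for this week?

State Income Tax: taxable = 6717.00
  477.80 + 19.01% × (6717.00 − 3800.00) = 477.80 + 19.01% × 2917.00 = 1032.32
Transit Levy: 5.73% × 6717.00 = 384.88
Total: 1032.32 + 384.88 = 1417.20

1417.20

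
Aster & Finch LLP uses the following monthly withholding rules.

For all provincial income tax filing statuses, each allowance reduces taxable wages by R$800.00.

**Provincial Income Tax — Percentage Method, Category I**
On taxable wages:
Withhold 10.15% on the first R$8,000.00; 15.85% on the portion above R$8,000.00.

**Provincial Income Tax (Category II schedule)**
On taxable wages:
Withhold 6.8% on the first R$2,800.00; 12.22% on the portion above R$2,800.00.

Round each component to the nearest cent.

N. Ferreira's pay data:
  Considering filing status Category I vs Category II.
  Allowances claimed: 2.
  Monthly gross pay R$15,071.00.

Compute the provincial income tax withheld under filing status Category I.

R$1,679.15

Provincial Income Tax (Category I): taxable = R$15,071.00 − 2×R$800.00 = R$13,471.00
  R$812.00 + 15.85% × (R$13,471.00 − R$8,000.00) = R$812.00 + 15.85% × R$5,471.00 = R$1,679.15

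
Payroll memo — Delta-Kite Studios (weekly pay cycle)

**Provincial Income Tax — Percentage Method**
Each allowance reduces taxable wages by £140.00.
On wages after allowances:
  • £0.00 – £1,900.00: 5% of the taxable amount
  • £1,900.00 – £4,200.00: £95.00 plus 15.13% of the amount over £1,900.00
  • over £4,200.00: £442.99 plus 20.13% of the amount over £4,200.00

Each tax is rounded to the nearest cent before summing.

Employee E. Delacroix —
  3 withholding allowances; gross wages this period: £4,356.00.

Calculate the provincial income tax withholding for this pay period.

£403.05

Provincial Income Tax: taxable = £4,356.00 − 3×£140.00 = £3,936.00
  £95.00 + 15.13% × (£3,936.00 − £1,900.00) = £95.00 + 15.13% × £2,036.00 = £403.05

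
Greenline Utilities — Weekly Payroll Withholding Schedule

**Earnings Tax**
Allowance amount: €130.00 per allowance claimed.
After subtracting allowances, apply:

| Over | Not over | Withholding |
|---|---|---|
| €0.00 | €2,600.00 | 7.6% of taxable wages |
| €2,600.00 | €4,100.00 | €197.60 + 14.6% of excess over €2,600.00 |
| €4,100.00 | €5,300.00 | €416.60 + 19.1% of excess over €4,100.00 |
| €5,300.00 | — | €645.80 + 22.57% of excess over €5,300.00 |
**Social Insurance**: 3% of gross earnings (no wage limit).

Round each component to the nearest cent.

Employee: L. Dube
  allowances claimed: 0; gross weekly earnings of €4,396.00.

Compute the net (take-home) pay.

€3,790.98

Earnings Tax: taxable = €4,396.00
  €416.60 + 19.1% × (€4,396.00 − €4,100.00) = €416.60 + 19.1% × €296.00 = €473.14
Social Insurance: 3% × €4,396.00 = €131.88
Total withheld: €473.14 + €131.88 = €605.02
Net pay: €4,396.00 − €605.02 = €3,790.98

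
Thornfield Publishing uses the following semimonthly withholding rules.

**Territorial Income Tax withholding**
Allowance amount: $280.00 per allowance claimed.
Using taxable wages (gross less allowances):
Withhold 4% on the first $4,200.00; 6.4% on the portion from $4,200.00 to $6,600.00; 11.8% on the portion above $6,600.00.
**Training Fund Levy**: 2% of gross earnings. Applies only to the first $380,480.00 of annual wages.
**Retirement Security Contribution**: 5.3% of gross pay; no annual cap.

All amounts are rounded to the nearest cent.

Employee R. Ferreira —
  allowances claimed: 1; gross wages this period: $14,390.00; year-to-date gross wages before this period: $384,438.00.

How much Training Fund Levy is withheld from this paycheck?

Training Fund Levy: YTD $384,438.00 ≥ cap $380,480.00 → $0.00

$0.00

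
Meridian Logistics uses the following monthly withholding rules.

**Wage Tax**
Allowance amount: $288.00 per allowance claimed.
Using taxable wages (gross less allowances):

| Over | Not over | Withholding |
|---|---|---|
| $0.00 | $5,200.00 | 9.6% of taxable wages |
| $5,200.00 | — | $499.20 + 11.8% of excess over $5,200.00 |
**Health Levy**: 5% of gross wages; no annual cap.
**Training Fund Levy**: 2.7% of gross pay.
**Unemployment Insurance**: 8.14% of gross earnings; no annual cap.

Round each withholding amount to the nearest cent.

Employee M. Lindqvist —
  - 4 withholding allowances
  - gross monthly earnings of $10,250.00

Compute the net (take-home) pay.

Wage Tax: taxable = $10,250.00 − 4×$288.00 = $9,098.00
  $499.20 + 11.8% × ($9,098.00 − $5,200.00) = $499.20 + 11.8% × $3,898.00 = $959.16
Health Levy: 5% × $10,250.00 = $512.50
Training Fund Levy: 2.7% × $10,250.00 = $276.75
Unemployment Insurance: 8.14% × $10,250.00 = $834.35
Total withheld: $959.16 + $512.50 + $276.75 + $834.35 = $2,582.76
Net pay: $10,250.00 − $2,582.76 = $7,667.24

$7,667.24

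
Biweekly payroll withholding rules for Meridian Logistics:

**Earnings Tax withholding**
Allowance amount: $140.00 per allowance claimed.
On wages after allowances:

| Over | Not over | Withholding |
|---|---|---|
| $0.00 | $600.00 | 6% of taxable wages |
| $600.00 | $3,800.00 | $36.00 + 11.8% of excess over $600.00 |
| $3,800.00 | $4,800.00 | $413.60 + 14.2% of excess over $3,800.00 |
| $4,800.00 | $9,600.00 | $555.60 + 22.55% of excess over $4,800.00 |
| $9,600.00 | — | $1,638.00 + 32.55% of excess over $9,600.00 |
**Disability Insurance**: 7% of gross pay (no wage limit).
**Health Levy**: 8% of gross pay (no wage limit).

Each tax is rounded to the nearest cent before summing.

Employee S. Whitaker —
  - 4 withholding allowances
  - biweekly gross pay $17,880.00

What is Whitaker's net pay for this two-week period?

Earnings Tax: taxable = $17,880.00 − 4×$140.00 = $17,320.00
  $1,638.00 + 32.55% × ($17,320.00 − $9,600.00) = $1,638.00 + 32.55% × $7,720.00 = $4,150.86
Disability Insurance: 7% × $17,880.00 = $1,251.60
Health Levy: 8% × $17,880.00 = $1,430.40
Total withheld: $4,150.86 + $1,251.60 + $1,430.40 = $6,832.86
Net pay: $17,880.00 − $6,832.86 = $11,047.14

$11,047.14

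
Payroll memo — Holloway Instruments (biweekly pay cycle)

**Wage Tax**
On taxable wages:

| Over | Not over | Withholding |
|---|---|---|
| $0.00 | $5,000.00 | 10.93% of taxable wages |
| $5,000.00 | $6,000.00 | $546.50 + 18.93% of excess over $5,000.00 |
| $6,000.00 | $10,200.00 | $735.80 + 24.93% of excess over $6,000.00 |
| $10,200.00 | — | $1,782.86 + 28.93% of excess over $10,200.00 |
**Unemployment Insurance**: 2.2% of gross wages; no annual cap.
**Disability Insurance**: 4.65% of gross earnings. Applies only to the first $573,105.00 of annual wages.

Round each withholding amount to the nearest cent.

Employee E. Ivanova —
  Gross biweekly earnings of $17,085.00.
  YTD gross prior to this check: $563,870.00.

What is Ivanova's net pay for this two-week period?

$12,505.01

Wage Tax: taxable = $17,085.00
  $1,782.86 + 28.93% × ($17,085.00 − $10,200.00) = $1,782.86 + 28.93% × $6,885.00 = $3,774.69
Unemployment Insurance: 2.2% × $17,085.00 = $375.87
Disability Insurance: cap $573,105.00 − YTD $563,870.00 = $9,235.00 subject; 4.65% × $9,235.00 = $429.43
Total withheld: $3,774.69 + $375.87 + $429.43 = $4,579.99
Net pay: $17,085.00 − $4,579.99 = $12,505.01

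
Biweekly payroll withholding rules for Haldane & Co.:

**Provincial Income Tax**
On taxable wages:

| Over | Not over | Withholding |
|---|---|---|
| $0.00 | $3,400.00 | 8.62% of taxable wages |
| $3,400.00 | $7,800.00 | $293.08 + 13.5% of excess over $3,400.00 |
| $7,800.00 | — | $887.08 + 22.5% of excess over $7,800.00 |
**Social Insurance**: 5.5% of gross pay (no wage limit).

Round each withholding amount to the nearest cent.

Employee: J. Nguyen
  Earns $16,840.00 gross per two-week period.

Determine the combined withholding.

$3,847.28

Provincial Income Tax: taxable = $16,840.00
  $887.08 + 22.5% × ($16,840.00 − $7,800.00) = $887.08 + 22.5% × $9,040.00 = $2,921.08
Social Insurance: 5.5% × $16,840.00 = $926.20
Total: $2,921.08 + $926.20 = $3,847.28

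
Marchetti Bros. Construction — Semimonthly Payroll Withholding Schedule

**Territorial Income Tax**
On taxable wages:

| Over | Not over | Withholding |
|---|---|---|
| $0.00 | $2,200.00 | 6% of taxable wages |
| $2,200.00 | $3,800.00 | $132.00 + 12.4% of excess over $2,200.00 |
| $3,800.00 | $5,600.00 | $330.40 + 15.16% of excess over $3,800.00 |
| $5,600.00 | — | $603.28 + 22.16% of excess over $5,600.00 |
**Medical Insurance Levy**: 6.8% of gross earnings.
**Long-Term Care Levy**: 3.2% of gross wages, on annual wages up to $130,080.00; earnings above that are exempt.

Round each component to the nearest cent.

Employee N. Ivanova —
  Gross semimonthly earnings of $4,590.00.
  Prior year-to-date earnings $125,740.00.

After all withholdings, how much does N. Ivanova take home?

$3,688.84

Territorial Income Tax: taxable = $4,590.00
  $330.40 + 15.16% × ($4,590.00 − $3,800.00) = $330.40 + 15.16% × $790.00 = $450.16
Medical Insurance Levy: 6.8% × $4,590.00 = $312.12
Long-Term Care Levy: cap $130,080.00 − YTD $125,740.00 = $4,340.00 subject; 3.2% × $4,340.00 = $138.88
Total withheld: $450.16 + $312.12 + $138.88 = $901.16
Net pay: $4,590.00 − $901.16 = $3,688.84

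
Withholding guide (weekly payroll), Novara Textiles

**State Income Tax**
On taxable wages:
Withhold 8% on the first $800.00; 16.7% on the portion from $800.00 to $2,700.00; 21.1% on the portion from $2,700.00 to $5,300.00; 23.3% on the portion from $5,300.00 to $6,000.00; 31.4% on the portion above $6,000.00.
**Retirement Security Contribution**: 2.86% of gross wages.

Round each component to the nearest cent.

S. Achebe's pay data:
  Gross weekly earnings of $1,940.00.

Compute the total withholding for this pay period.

$309.86

State Income Tax: taxable = $1,940.00
  $64.00 + 16.7% × ($1,940.00 − $800.00) = $64.00 + 16.7% × $1,140.00 = $254.38
Retirement Security Contribution: 2.86% × $1,940.00 = $55.48
Total: $254.38 + $55.48 = $309.86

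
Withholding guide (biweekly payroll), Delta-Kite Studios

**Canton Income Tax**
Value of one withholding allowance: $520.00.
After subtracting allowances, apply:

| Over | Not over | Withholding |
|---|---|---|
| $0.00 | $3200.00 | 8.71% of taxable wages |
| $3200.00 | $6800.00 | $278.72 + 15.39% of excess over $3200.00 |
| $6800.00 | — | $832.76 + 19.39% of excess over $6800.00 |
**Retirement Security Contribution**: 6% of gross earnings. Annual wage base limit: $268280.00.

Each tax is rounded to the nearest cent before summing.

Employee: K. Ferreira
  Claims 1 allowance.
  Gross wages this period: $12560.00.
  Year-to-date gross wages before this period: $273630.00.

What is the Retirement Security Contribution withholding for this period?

Retirement Security Contribution: YTD $273630.00 ≥ cap $268280.00 → $0.00

$0.00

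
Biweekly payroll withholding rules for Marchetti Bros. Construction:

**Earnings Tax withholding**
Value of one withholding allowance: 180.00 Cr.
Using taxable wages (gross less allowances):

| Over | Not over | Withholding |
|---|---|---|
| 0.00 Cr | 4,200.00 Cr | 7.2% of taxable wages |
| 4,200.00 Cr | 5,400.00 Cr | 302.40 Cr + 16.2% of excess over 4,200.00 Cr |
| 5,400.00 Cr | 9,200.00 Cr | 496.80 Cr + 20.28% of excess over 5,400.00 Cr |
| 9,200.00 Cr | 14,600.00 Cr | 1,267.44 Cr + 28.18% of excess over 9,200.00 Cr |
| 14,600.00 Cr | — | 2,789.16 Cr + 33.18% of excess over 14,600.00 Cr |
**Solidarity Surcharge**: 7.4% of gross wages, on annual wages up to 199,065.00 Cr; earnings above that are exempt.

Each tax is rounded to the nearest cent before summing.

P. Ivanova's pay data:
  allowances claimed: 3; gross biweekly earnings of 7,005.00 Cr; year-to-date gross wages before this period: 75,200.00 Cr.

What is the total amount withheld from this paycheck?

1,231.15 Cr

Earnings Tax: taxable = 7,005.00 Cr − 3×180.00 Cr = 6,465.00 Cr
  496.80 Cr + 20.28% × (6,465.00 Cr − 5,400.00 Cr) = 496.80 Cr + 20.28% × 1,065.00 Cr = 712.78 Cr
Solidarity Surcharge: 7.4% × 7,005.00 Cr = 518.37 Cr
Total: 712.78 Cr + 518.37 Cr = 1,231.15 Cr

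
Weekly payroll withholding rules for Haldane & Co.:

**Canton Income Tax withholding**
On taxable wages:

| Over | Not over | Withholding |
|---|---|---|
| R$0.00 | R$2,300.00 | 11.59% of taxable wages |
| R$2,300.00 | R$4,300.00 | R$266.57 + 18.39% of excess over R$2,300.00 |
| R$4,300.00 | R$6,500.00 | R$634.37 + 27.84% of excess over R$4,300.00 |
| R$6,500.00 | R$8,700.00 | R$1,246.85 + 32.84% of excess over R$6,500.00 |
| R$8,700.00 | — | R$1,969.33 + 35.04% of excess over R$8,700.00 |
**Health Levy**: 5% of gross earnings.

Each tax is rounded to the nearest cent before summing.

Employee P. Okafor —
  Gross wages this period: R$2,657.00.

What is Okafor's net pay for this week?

Canton Income Tax: taxable = R$2,657.00
  R$266.57 + 18.39% × (R$2,657.00 − R$2,300.00) = R$266.57 + 18.39% × R$357.00 = R$332.22
Health Levy: 5% × R$2,657.00 = R$132.85
Total withheld: R$332.22 + R$132.85 = R$465.07
Net pay: R$2,657.00 − R$465.07 = R$2,191.93

R$2,191.93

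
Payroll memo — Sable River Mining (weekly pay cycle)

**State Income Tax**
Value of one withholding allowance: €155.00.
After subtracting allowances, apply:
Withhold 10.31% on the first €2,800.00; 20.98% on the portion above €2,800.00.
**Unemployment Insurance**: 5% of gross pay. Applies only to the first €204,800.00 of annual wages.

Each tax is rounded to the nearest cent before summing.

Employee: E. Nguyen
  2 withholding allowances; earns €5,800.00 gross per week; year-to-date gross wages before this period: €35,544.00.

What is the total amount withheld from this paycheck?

€1,143.04

State Income Tax: taxable = €5,800.00 − 2×€155.00 = €5,490.00
  €288.68 + 20.98% × (€5,490.00 − €2,800.00) = €288.68 + 20.98% × €2,690.00 = €853.04
Unemployment Insurance: 5% × €5,800.00 = €290.00
Total: €853.04 + €290.00 = €1,143.04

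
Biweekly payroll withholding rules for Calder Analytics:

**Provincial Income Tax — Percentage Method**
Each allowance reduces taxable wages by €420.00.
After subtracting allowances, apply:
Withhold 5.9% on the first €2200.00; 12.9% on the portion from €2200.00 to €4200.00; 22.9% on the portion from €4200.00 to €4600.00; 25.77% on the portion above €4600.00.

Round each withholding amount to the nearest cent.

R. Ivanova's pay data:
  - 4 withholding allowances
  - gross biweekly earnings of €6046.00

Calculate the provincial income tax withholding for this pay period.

Provincial Income Tax: taxable = €6046.00 − 4×€420.00 = €4366.00
  €387.80 + 22.9% × (€4366.00 − €4200.00) = €387.80 + 22.9% × €166.00 = €425.81

€425.81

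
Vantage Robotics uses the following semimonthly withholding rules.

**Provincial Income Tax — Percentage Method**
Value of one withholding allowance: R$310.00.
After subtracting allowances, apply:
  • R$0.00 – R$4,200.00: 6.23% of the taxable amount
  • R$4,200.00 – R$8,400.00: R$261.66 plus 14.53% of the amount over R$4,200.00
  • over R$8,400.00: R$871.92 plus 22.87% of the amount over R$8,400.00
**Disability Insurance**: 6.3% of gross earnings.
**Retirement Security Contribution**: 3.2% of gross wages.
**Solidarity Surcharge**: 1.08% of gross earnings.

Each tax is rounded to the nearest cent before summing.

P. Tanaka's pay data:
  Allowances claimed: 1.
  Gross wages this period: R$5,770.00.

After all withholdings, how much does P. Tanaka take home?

R$4,714.79

Provincial Income Tax: taxable = R$5,770.00 − 1×R$310.00 = R$5,460.00
  R$261.66 + 14.53% × (R$5,460.00 − R$4,200.00) = R$261.66 + 14.53% × R$1,260.00 = R$444.74
Disability Insurance: 6.3% × R$5,770.00 = R$363.51
Retirement Security Contribution: 3.2% × R$5,770.00 = R$184.64
Solidarity Surcharge: 1.08% × R$5,770.00 = R$62.32
Total withheld: R$444.74 + R$363.51 + R$184.64 + R$62.32 = R$1,055.21
Net pay: R$5,770.00 − R$1,055.21 = R$4,714.79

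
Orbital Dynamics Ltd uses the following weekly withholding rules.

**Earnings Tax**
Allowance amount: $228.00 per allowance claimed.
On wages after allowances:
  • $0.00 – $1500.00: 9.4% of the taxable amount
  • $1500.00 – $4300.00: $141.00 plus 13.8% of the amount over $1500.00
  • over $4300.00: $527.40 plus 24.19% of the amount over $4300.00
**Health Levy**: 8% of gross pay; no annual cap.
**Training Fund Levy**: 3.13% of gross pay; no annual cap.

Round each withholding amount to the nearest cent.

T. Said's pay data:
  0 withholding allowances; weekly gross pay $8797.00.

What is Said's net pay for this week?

$6202.67

Earnings Tax: taxable = $8797.00
  $527.40 + 24.19% × ($8797.00 − $4300.00) = $527.40 + 24.19% × $4497.00 = $1615.22
Health Levy: 8% × $8797.00 = $703.76
Training Fund Levy: 3.13% × $8797.00 = $275.35
Total withheld: $1615.22 + $703.76 + $275.35 = $2594.33
Net pay: $8797.00 − $2594.33 = $6202.67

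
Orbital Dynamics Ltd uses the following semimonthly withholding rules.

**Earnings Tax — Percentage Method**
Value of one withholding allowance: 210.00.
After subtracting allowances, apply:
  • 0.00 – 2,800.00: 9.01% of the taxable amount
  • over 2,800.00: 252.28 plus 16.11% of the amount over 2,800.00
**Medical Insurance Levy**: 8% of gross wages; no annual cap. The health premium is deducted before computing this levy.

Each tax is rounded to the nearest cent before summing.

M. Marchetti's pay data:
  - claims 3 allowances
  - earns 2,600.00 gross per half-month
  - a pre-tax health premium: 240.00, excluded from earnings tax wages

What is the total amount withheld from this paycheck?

Earnings Tax: taxable = 2,600.00 − 240.00 − 3×210.00 = 1,730.00
  9.01% × 1,730.00 = 155.87
Medical Insurance Levy: 8% × 2,360.00 = 188.80
Total: 155.87 + 188.80 = 344.67

344.67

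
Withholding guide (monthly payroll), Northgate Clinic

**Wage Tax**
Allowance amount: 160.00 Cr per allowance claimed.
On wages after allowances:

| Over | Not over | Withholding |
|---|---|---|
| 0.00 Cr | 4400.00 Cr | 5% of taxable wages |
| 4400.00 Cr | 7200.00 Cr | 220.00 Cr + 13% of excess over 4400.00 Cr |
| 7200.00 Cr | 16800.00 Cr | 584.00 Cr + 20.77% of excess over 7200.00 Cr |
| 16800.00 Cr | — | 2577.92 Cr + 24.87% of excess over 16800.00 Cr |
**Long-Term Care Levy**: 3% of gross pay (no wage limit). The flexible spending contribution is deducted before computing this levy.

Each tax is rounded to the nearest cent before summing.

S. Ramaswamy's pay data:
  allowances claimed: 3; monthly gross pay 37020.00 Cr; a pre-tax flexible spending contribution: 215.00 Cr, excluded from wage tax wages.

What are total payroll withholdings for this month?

Wage Tax: taxable = 37020.00 Cr − 215.00 Cr − 3×160.00 Cr = 36325.00 Cr
  2577.92 Cr + 24.87% × (36325.00 Cr − 16800.00 Cr) = 2577.92 Cr + 24.87% × 19525.00 Cr = 7433.79 Cr
Long-Term Care Levy: 3% × 36805.00 Cr = 1104.15 Cr
Total: 7433.79 Cr + 1104.15 Cr = 8537.94 Cr

8537.94 Cr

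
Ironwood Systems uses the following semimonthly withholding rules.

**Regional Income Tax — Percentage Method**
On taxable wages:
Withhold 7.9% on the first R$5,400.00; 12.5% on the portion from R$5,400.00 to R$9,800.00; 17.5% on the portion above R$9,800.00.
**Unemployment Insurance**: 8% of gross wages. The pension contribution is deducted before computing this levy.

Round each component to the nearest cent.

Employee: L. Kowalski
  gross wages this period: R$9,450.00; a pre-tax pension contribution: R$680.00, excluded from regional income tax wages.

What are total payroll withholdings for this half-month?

Regional Income Tax: taxable = R$9,450.00 − R$680.00 = R$8,770.00
  R$426.60 + 12.5% × (R$8,770.00 − R$5,400.00) = R$426.60 + 12.5% × R$3,370.00 = R$847.85
Unemployment Insurance: 8% × R$8,770.00 = R$701.60
Total: R$847.85 + R$701.60 = R$1,549.45

R$1,549.45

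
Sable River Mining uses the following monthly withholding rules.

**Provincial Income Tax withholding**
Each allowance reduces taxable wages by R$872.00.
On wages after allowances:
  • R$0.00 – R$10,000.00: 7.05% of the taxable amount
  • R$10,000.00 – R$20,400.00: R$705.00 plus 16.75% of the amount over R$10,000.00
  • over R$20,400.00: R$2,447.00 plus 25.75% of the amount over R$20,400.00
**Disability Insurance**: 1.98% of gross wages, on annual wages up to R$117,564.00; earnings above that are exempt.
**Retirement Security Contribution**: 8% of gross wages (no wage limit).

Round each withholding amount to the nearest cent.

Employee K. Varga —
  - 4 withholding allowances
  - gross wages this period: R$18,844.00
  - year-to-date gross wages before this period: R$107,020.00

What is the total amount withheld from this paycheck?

R$3,318.42

Provincial Income Tax: taxable = R$18,844.00 − 4×R$872.00 = R$15,356.00
  R$705.00 + 16.75% × (R$15,356.00 − R$10,000.00) = R$705.00 + 16.75% × R$5,356.00 = R$1,602.13
Disability Insurance: cap R$117,564.00 − YTD R$107,020.00 = R$10,544.00 subject; 1.98% × R$10,544.00 = R$208.77
Retirement Security Contribution: 8% × R$18,844.00 = R$1,507.52
Total: R$1,602.13 + R$208.77 + R$1,507.52 = R$3,318.42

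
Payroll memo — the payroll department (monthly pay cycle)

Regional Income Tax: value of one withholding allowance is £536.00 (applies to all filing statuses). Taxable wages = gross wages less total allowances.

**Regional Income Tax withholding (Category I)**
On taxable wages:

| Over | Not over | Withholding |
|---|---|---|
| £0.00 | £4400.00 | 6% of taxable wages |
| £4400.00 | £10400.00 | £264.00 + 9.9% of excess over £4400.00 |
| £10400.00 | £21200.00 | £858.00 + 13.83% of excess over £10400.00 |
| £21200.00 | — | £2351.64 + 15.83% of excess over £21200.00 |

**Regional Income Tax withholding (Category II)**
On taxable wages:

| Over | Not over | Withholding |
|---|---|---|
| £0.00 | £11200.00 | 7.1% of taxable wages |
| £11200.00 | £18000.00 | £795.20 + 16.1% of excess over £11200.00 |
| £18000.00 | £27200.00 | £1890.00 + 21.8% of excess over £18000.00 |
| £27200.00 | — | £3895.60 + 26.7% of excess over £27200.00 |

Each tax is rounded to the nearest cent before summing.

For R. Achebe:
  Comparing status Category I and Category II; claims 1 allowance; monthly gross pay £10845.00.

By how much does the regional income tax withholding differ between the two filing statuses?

£117.05

Regional Income Tax (Category I): taxable = £10845.00 − 1×£536.00 = £10309.00
  £264.00 + 9.9% × (£10309.00 − £4400.00) = £264.00 + 9.9% × £5909.00 = £848.99
Regional Income Tax (Category II): taxable = £10845.00 − 1×£536.00 = £10309.00
  7.1% × £10309.00 = £731.94
Difference: |£848.99 − £731.94| = £117.05 (higher under Category I)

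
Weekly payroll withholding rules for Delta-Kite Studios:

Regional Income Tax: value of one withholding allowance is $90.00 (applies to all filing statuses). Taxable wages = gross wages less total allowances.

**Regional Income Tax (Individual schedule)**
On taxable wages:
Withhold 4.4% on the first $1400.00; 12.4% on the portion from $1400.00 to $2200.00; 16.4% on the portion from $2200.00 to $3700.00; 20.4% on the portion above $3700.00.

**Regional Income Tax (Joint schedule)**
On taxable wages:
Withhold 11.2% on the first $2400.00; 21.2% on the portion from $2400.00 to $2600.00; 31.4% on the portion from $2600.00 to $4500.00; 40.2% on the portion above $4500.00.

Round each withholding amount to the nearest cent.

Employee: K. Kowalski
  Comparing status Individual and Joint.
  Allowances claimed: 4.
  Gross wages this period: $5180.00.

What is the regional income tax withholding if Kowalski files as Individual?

$635.28

Regional Income Tax (Individual): taxable = $5180.00 − 4×$90.00 = $4820.00
  $406.80 + 20.4% × ($4820.00 − $3700.00) = $406.80 + 20.4% × $1120.00 = $635.28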